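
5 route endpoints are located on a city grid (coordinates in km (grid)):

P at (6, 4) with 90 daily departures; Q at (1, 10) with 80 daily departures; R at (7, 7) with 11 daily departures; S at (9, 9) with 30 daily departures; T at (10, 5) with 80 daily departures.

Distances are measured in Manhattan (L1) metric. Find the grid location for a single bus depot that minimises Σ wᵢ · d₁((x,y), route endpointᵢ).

Manhattan distance separates: Σwᵢ(|x−xᵢ|+|y−yᵢ|) = Σwᵢ|x−xᵢ| + Σwᵢ|y−yᵢ|, so x and y are optimised independently as 1-D weighted medians.
Total weight W = 291; half = 145.5.
x-coordinate, sorted with cumulative weight:
  x=1 (Q, w=80) cum 80
  x=6 (P, w=90) cum 170  ← median
  x=7 (R, w=11) cum 181
  x=9 (S, w=30) cum 211
  x=10 (T, w=80) cum 291
⇒ x* = 6
y-coordinate, sorted with cumulative weight:
  y=4 (P, w=90) cum 90
  y=5 (T, w=80) cum 170  ← median
  y=7 (R, w=11) cum 181
  y=9 (S, w=30) cum 211
  y=10 (Q, w=80) cum 291
⇒ y* = 5

(6, 5)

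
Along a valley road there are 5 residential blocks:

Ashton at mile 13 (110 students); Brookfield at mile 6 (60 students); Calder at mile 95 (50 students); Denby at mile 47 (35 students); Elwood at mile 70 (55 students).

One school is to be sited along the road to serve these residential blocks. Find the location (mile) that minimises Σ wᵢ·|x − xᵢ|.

x = 13

For a sum of weighted absolute distances on a line, the optimum is the weighted median (not the mean). Total weight W = 310; half-weight = 155.
Sort by position and accumulate weight:
  mile 6 (Brookfield, w=60) → cum 60
  mile 13 (Ashton, w=110) → cum 170  ≥ 155 → median here
  mile 47 (Denby, w=35) → cum 205
  mile 70 (Elwood, w=55) → cum 260
  mile 95 (Calder, w=50) → cum 310
Optimal location: mile 13.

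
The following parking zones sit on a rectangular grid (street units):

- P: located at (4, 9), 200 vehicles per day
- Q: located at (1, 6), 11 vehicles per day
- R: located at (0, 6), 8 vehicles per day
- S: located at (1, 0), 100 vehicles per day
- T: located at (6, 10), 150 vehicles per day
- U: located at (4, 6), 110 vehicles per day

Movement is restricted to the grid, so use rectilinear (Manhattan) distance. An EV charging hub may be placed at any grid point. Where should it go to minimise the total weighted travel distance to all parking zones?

(4, 9)

Manhattan distance separates: Σwᵢ(|x−xᵢ|+|y−yᵢ|) = Σwᵢ|x−xᵢ| + Σwᵢ|y−yᵢ|, so x and y are optimised independently as 1-D weighted medians.
Total weight W = 579; half = 289.5.
x-coordinate, sorted with cumulative weight:
  x=0 (R, w=8) cum 8
  x=1 (Q, w=11) cum 19
  x=1 (S, w=100) cum 119
  x=4 (P, w=200) cum 319  ← median
  x=4 (U, w=110) cum 429
  x=6 (T, w=150) cum 579
⇒ x* = 4
y-coordinate, sorted with cumulative weight:
  y=0 (S, w=100) cum 100
  y=6 (Q, w=11) cum 111
  y=6 (R, w=8) cum 119
  y=6 (U, w=110) cum 229
  y=9 (P, w=200) cum 429  ← median
  y=10 (T, w=150) cum 579
⇒ y* = 9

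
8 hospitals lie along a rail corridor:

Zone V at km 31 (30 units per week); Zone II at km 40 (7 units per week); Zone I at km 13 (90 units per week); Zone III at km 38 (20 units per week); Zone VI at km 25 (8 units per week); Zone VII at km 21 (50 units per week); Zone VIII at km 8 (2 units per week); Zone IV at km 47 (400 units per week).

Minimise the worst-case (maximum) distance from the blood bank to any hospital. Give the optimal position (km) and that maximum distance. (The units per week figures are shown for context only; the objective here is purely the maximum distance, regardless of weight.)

location 27.5, max distance 19.5

The 1-center on a line is the midpoint of the two extreme points: leftmost at 8, rightmost at 47.
Optimal location = (8 + 47)/2 = 27.5; maximum distance = (47 − 8)/2 = 19.5.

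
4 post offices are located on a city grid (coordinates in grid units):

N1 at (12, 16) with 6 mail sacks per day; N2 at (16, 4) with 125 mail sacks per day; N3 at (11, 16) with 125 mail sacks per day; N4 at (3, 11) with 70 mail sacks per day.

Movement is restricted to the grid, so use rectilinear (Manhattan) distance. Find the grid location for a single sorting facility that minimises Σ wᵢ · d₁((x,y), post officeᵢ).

(11, 11)

Manhattan distance separates: Σwᵢ(|x−xᵢ|+|y−yᵢ|) = Σwᵢ|x−xᵢ| + Σwᵢ|y−yᵢ|, so x and y are optimised independently as 1-D weighted medians.
Total weight W = 326; half = 163.
x-coordinate, sorted with cumulative weight:
  x=3 (N4, w=70) cum 70
  x=11 (N3, w=125) cum 195  ← median
  x=12 (N1, w=6) cum 201
  x=16 (N2, w=125) cum 326
⇒ x* = 11
y-coordinate, sorted with cumulative weight:
  y=4 (N2, w=125) cum 125
  y=11 (N4, w=70) cum 195  ← median
  y=16 (N1, w=6) cum 201
  y=16 (N3, w=125) cum 326
⇒ y* = 11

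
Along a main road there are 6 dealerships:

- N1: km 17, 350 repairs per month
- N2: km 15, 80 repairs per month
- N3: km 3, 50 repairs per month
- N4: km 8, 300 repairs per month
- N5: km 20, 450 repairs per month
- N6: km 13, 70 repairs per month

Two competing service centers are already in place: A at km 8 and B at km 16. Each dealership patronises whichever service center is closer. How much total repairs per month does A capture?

350

The indifferent point is the midpoint (8+16)/2 = 12; dealerships left of it (closer to A at 8) go to A, those right go to B.
  N3 at 3 (w=50) → A
  N4 at 8 (w=300) → A
  N6 at 13 (w=70) → B
  N2 at 15 (w=80) → B
  N1 at 17 (w=350) → B
  N5 at 20 (w=450) → B
A captures 350; B captures 950.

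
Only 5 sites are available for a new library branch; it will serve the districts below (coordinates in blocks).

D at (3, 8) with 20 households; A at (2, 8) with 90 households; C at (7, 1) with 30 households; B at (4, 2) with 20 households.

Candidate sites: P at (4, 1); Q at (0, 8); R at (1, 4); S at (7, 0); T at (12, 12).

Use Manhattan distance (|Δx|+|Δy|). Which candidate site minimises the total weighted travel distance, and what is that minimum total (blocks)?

Q, total 860 blocks

Total weighted distance at each candidate:
  P (4, 1): total = 1080
  Q (0, 8): total = 860
  R (1, 4): total = 940
  S (7, 0): total = 1540
  T (12, 12): total = 2360
Minimum is at Q with total 860 blocks.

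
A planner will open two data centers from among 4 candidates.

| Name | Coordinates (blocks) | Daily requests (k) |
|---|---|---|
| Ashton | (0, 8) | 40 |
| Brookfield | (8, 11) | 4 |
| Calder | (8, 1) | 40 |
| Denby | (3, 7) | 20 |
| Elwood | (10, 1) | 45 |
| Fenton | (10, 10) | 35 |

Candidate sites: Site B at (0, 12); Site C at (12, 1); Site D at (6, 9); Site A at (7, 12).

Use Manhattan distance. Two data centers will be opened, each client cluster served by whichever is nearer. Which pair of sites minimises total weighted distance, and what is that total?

{Site C, Site D}, total 821

Evaluate every pair (each demand assigned to the nearer of the two):
  {Site C, Site D}: total = 821
  {Site B, Site C}: total = 991
  {Site C, Site A}: total = 1053
  {Site B, Site D}: total = 1391
  {Site D, Site A}: total = 1503
  {Site B, Site A}: total = 1613
Best pair: {Site C, Site D} with total 821.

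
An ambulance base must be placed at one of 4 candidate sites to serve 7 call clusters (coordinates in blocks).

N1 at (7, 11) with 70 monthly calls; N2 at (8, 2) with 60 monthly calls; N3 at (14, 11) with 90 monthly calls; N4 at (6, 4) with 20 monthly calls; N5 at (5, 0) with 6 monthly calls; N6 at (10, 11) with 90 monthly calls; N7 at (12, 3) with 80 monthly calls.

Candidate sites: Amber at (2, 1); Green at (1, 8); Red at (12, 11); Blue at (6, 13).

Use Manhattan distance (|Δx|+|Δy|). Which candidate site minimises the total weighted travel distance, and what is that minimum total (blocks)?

Total weighted distance at each candidate:
  Amber (2, 1): total = 6194
  Green (1, 8): total = 5462
  Red (12, 11): total = 2498
  Blue (6, 13): total = 3974
Minimum is at Red with total 2498 blocks.

Red, total 2498 blocks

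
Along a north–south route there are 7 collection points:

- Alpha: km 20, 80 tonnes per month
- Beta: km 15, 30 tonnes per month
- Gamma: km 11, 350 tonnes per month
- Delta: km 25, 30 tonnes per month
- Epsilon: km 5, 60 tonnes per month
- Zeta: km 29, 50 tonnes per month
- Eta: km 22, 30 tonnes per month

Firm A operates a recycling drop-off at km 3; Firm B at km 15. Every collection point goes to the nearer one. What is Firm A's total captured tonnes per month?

The indifferent point is the midpoint (3+15)/2 = 9; collection points left of it (closer to Firm A at 3) go to Firm A, those right go to Firm B.
  Epsilon at 5 (w=60) → Firm A
  Gamma at 11 (w=350) → Firm B
  Beta at 15 (w=30) → Firm B
  Alpha at 20 (w=80) → Firm B
  Eta at 22 (w=30) → Firm B
  Delta at 25 (w=30) → Firm B
  Zeta at 29 (w=50) → Firm B
Firm A captures 60; Firm B captures 570.

60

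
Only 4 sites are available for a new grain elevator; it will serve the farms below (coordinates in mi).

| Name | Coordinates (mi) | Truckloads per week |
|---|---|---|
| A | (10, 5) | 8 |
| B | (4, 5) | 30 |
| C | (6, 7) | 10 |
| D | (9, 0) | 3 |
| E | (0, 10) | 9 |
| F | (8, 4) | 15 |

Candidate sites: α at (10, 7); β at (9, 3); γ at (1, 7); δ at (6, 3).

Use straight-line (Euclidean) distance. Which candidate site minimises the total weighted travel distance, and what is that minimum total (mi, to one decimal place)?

δ, total 289.9 mi

Total weighted distance at each candidate:
  α (10, 7): total = 415.0
  β (9, 3): total = 362.3
  γ (1, 7): total = 406.5
  δ (6, 3): total = 289.9
Minimum is at δ with total 289.9 mi.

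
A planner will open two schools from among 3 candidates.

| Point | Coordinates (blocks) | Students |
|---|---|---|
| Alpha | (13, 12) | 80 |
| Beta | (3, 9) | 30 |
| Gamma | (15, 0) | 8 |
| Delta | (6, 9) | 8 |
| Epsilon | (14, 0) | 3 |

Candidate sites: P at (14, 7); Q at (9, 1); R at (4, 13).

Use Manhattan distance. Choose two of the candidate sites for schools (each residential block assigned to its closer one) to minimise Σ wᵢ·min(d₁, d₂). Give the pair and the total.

Evaluate every pair (each demand assigned to the nearer of the two):
  {P, R}: total = 763
  {P, Q}: total = 1024
  {Q, R}: total = 1072
Best pair: {P, R} with total 763.

{P, R}, total 763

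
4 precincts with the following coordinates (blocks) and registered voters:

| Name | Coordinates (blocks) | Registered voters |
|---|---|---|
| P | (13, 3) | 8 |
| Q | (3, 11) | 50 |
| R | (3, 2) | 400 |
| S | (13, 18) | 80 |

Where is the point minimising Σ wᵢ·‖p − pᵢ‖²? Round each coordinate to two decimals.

(4.64, 5.23)

The minimiser of Σwᵢ‖p−pᵢ‖² is the weighted centroid p* = (Σwᵢpᵢ)/(Σwᵢ).
Σwᵢ = 538.
Σwᵢxᵢ = 8·13 + 50·3 + 400·3 + 80·13 = 2494.
Σwᵢyᵢ = 8·3 + 50·11 + 400·2 + 80·18 = 2814.
x* = 2494/538 = 4.64, y* = 2814/538 = 5.23.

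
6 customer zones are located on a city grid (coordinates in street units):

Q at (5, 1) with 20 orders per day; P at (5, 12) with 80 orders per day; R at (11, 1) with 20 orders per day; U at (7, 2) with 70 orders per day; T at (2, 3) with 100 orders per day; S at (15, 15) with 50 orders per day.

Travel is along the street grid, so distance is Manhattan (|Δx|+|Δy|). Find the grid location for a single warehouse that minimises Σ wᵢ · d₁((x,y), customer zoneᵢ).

(5, 3)

Manhattan distance separates: Σwᵢ(|x−xᵢ|+|y−yᵢ|) = Σwᵢ|x−xᵢ| + Σwᵢ|y−yᵢ|, so x and y are optimised independently as 1-D weighted medians.
Total weight W = 340; half = 170.
x-coordinate, sorted with cumulative weight:
  x=2 (T, w=100) cum 100
  x=5 (Q, w=20) cum 120
  x=5 (P, w=80) cum 200  ← median
  x=7 (U, w=70) cum 270
  x=11 (R, w=20) cum 290
  x=15 (S, w=50) cum 340
⇒ x* = 5
y-coordinate, sorted with cumulative weight:
  y=1 (Q, w=20) cum 20
  y=1 (R, w=20) cum 40
  y=2 (U, w=70) cum 110
  y=3 (T, w=100) cum 210  ← median
  y=12 (P, w=80) cum 290
  y=15 (S, w=50) cum 340
⇒ y* = 3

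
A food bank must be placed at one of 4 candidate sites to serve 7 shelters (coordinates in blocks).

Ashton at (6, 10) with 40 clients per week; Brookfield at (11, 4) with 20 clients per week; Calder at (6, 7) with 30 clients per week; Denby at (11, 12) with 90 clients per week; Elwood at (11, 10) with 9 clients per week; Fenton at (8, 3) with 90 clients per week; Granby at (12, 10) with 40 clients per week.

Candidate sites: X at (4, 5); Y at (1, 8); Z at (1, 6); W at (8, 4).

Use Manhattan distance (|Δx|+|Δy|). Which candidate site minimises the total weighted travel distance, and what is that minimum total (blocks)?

Total weighted distance at each candidate:
  X (4, 5): total = 2988
  Y (1, 8): total = 3708
  Z (1, 6): total = 3846
  W (8, 4): total = 2091
Minimum is at W with total 2091 blocks.

W, total 2091 blocks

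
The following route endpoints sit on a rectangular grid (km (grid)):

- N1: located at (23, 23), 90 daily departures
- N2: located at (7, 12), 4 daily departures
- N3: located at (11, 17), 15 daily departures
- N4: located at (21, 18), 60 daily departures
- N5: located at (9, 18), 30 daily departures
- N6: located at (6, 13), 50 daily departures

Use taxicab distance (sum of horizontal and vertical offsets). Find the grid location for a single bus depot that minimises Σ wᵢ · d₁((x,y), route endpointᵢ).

(21, 18)

Manhattan distance separates: Σwᵢ(|x−xᵢ|+|y−yᵢ|) = Σwᵢ|x−xᵢ| + Σwᵢ|y−yᵢ|, so x and y are optimised independently as 1-D weighted medians.
Total weight W = 249; half = 124.5.
x-coordinate, sorted with cumulative weight:
  x=6 (N6, w=50) cum 50
  x=7 (N2, w=4) cum 54
  x=9 (N5, w=30) cum 84
  x=11 (N3, w=15) cum 99
  x=21 (N4, w=60) cum 159  ← median
  x=23 (N1, w=90) cum 249
⇒ x* = 21
y-coordinate, sorted with cumulative weight:
  y=12 (N2, w=4) cum 4
  y=13 (N6, w=50) cum 54
  y=17 (N3, w=15) cum 69
  y=18 (N4, w=60) cum 129  ← median
  y=18 (N5, w=30) cum 159
  y=23 (N1, w=90) cum 249
⇒ y* = 18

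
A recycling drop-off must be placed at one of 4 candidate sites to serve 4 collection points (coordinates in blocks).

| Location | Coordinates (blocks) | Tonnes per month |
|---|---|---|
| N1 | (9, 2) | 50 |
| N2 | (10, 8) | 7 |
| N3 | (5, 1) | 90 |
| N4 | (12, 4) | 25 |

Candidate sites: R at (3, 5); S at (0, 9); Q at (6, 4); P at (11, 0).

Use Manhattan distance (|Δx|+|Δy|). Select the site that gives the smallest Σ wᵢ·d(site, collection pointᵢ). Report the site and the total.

Q, total 816 blocks

Total weighted distance at each candidate:
  R (3, 5): total = 1310
  S (0, 9): total = 2472
  Q (6, 4): total = 816
  P (11, 0): total = 1018
Minimum is at Q with total 816 blocks.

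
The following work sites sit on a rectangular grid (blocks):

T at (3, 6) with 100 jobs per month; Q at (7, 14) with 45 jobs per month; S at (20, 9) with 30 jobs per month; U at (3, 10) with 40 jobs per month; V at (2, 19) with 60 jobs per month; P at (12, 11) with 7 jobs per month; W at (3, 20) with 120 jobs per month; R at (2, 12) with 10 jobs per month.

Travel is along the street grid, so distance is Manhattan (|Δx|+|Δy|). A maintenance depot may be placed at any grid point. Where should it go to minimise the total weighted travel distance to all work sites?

Manhattan distance separates: Σwᵢ(|x−xᵢ|+|y−yᵢ|) = Σwᵢ|x−xᵢ| + Σwᵢ|y−yᵢ|, so x and y are optimised independently as 1-D weighted medians.
Total weight W = 412; half = 206.
x-coordinate, sorted with cumulative weight:
  x=2 (V, w=60) cum 60
  x=2 (R, w=10) cum 70
  x=3 (T, w=100) cum 170
  x=3 (U, w=40) cum 210  ← median
  x=3 (W, w=120) cum 330
  x=7 (Q, w=45) cum 375
  x=12 (P, w=7) cum 382
  x=20 (S, w=30) cum 412
⇒ x* = 3
y-coordinate, sorted with cumulative weight:
  y=6 (T, w=100) cum 100
  y=9 (S, w=30) cum 130
  y=10 (U, w=40) cum 170
  y=11 (P, w=7) cum 177
  y=12 (R, w=10) cum 187
  y=14 (Q, w=45) cum 232  ← median
  y=19 (V, w=60) cum 292
  y=20 (W, w=120) cum 412
⇒ y* = 14

(3, 14)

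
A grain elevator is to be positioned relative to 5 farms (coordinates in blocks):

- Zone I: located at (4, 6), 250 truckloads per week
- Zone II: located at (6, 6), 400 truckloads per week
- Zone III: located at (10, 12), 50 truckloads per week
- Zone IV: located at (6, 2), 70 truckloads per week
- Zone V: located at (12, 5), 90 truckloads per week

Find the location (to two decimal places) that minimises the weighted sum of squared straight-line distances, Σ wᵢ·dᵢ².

The minimiser of Σwᵢ‖p−pᵢ‖² is the weighted centroid p* = (Σwᵢpᵢ)/(Σwᵢ).
Σwᵢ = 860.
Σwᵢxᵢ = 250·4 + 400·6 + 50·10 + 70·6 + 90·12 = 5400.
Σwᵢyᵢ = 250·6 + 400·6 + 50·12 + 70·2 + 90·5 = 5090.
x* = 5400/860 = 6.28, y* = 5090/860 = 5.92.

(6.28, 5.92)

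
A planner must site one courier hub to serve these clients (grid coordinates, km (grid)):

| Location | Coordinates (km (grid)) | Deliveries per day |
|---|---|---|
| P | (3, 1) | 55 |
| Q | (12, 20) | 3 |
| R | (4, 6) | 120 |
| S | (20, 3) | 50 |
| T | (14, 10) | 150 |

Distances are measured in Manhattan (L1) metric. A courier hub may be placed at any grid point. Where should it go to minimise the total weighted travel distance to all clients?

Manhattan distance separates: Σwᵢ(|x−xᵢ|+|y−yᵢ|) = Σwᵢ|x−xᵢ| + Σwᵢ|y−yᵢ|, so x and y are optimised independently as 1-D weighted medians.
Total weight W = 378; half = 189.
x-coordinate, sorted with cumulative weight:
  x=3 (P, w=55) cum 55
  x=4 (R, w=120) cum 175
  x=12 (Q, w=3) cum 178
  x=14 (T, w=150) cum 328  ← median
  x=20 (S, w=50) cum 378
⇒ x* = 14
y-coordinate, sorted with cumulative weight:
  y=1 (P, w=55) cum 55
  y=3 (S, w=50) cum 105
  y=6 (R, w=120) cum 225  ← median
  y=10 (T, w=150) cum 375
  y=20 (Q, w=3) cum 378
⇒ y* = 6

(14, 6)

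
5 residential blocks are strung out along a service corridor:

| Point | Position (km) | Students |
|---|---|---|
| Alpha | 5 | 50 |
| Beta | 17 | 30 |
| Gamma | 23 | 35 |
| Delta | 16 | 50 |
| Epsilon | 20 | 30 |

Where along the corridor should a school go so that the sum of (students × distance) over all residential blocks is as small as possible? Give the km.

For a sum of weighted absolute distances on a line, the optimum is the weighted median (not the mean). Total weight W = 195; half-weight = 97.5.
Sort by position and accumulate weight:
  km 5 (Alpha, w=50) → cum 50
  km 16 (Delta, w=50) → cum 100  ≥ 97.5 → median here
  km 17 (Beta, w=30) → cum 130
  km 20 (Epsilon, w=30) → cum 160
  km 23 (Gamma, w=35) → cum 195
Optimal location: km 16.

x = 16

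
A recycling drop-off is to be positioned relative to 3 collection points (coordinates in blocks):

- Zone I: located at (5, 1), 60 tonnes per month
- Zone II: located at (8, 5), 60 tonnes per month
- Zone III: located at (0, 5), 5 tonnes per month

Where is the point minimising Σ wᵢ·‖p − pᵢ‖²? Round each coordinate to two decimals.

(6.24, 3.08)

The minimiser of Σwᵢ‖p−pᵢ‖² is the weighted centroid p* = (Σwᵢpᵢ)/(Σwᵢ).
Σwᵢ = 125.
Σwᵢxᵢ = 60·5 + 60·8 + 5·0 = 780.
Σwᵢyᵢ = 60·1 + 60·5 + 5·5 = 385.
x* = 780/125 = 6.24, y* = 385/125 = 3.08.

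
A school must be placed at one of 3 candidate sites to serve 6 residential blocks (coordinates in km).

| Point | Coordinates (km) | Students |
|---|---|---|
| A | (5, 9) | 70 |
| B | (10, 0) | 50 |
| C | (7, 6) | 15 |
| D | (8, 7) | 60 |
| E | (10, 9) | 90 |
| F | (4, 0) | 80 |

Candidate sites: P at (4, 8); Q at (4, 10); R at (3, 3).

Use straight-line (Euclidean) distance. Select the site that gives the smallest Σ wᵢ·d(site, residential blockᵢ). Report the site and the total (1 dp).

P, total 2087.9 km

Total weighted distance at each candidate:
  P (4, 8): total = 2087.9
  Q (4, 10): total = 2404.5
  R (3, 3): total = 2365.4
Minimum is at P with total 2087.9 km.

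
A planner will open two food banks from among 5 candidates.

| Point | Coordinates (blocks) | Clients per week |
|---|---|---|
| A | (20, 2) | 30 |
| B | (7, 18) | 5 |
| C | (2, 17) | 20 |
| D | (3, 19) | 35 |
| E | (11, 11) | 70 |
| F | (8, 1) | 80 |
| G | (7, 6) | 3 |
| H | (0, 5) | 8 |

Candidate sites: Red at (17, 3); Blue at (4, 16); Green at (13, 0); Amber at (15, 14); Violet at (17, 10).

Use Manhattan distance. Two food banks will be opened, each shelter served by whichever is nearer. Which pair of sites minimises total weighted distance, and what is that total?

Evaluate every pair (each demand assigned to the nearer of the two):
  {Blue, Green}: total = 1971
  {Red, Blue}: total = 2224
  {Green, Amber}: total = 2395
  {Blue, Violet}: total = 2644
  {Red, Amber}: total = 2656
  {Green, Violet}: total = 2755
  {Blue, Amber}: total = 2904
  {Red, Violet}: total = 3016
  {Red, Green}: total = 3385
  {Amber, Violet}: total = 3453
Best pair: {Blue, Green} with total 1971.

{Blue, Green}, total 1971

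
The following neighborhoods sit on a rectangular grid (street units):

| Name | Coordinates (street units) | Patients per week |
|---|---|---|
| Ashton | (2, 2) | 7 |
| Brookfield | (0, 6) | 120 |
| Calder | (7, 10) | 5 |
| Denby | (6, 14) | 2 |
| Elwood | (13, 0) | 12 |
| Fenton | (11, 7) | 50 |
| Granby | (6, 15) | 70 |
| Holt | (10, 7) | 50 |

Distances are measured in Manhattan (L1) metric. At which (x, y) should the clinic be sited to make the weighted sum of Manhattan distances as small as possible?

(6, 7)

Manhattan distance separates: Σwᵢ(|x−xᵢ|+|y−yᵢ|) = Σwᵢ|x−xᵢ| + Σwᵢ|y−yᵢ|, so x and y are optimised independently as 1-D weighted medians.
Total weight W = 316; half = 158.
x-coordinate, sorted with cumulative weight:
  x=0 (Brookfield, w=120) cum 120
  x=2 (Ashton, w=7) cum 127
  x=6 (Denby, w=2) cum 129
  x=6 (Granby, w=70) cum 199  ← median
  x=7 (Calder, w=5) cum 204
  x=10 (Holt, w=50) cum 254
  x=11 (Fenton, w=50) cum 304
  x=13 (Elwood, w=12) cum 316
⇒ x* = 6
y-coordinate, sorted with cumulative weight:
  y=0 (Elwood, w=12) cum 12
  y=2 (Ashton, w=7) cum 19
  y=6 (Brookfield, w=120) cum 139
  y=7 (Fenton, w=50) cum 189  ← median
  y=7 (Holt, w=50) cum 239
  y=10 (Calder, w=5) cum 244
  y=14 (Denby, w=2) cum 246
  y=15 (Granby, w=70) cum 316
⇒ y* = 7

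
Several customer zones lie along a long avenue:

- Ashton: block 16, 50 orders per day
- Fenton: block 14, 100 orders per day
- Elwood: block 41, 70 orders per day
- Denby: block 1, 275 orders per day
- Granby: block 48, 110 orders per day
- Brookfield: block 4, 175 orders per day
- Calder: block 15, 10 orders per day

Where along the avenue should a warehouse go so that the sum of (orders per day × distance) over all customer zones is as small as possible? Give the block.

x = 4

For a sum of weighted absolute distances on a line, the optimum is the weighted median (not the mean). Total weight W = 790; half-weight = 395.
Sort by position and accumulate weight:
  block 1 (Denby, w=275) → cum 275
  block 4 (Brookfield, w=175) → cum 450  ≥ 395 → median here
  block 14 (Fenton, w=100) → cum 550
  block 15 (Calder, w=10) → cum 560
  block 16 (Ashton, w=50) → cum 610
  block 41 (Elwood, w=70) → cum 680
  block 48 (Granby, w=110) → cum 790
Optimal location: block 4.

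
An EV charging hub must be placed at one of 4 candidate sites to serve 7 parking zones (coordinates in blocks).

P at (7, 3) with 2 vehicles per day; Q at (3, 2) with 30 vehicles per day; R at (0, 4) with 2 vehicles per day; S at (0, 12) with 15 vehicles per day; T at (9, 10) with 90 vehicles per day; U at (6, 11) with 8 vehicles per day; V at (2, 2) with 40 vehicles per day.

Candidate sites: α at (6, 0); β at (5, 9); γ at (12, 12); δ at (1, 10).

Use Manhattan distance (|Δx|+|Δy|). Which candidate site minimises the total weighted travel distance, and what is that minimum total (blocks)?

β, total 1300 blocks

Total weighted distance at each candidate:
  α (6, 0): total = 1946
  β (5, 9): total = 1300
  γ (12, 12): total = 2124
  δ (1, 10): total = 1513
Minimum is at β with total 1300 blocks.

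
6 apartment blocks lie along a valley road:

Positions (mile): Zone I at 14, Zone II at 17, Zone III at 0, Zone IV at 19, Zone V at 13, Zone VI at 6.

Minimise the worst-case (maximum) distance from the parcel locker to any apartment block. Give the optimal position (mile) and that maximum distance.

location 9.5, max distance 9.5

The 1-center on a line is the midpoint of the two extreme points: leftmost at 0, rightmost at 19.
Optimal location = (0 + 19)/2 = 9.5; maximum distance = (19 − 0)/2 = 9.5.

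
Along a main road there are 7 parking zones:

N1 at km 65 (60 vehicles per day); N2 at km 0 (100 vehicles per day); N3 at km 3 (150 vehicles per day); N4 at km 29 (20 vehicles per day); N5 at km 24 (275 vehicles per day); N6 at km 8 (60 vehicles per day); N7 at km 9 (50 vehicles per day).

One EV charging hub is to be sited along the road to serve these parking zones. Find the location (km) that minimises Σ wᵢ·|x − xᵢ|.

x = 9

For a sum of weighted absolute distances on a line, the optimum is the weighted median (not the mean). Total weight W = 715; half-weight = 357.5.
Sort by position and accumulate weight:
  km 0 (N2, w=100) → cum 100
  km 3 (N3, w=150) → cum 250
  km 8 (N6, w=60) → cum 310
  km 9 (N7, w=50) → cum 360  ≥ 357.5 → median here
  km 24 (N5, w=275) → cum 635
  km 29 (N4, w=20) → cum 655
  km 65 (N1, w=60) → cum 715
Optimal location: km 9.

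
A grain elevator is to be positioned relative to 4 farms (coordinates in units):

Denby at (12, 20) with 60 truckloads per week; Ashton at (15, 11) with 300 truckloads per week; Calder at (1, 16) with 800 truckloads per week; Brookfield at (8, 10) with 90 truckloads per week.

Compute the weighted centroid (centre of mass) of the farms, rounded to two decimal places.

The minimiser of Σwᵢ‖p−pᵢ‖² is the weighted centroid p* = (Σwᵢpᵢ)/(Σwᵢ).
Σwᵢ = 1250.
Σwᵢxᵢ = 60·12 + 300·15 + 800·1 + 90·8 = 6740.
Σwᵢyᵢ = 60·20 + 300·11 + 800·16 + 90·10 = 18200.
x* = 6740/1250 = 5.39, y* = 18200/1250 = 14.56.

(5.39, 14.56)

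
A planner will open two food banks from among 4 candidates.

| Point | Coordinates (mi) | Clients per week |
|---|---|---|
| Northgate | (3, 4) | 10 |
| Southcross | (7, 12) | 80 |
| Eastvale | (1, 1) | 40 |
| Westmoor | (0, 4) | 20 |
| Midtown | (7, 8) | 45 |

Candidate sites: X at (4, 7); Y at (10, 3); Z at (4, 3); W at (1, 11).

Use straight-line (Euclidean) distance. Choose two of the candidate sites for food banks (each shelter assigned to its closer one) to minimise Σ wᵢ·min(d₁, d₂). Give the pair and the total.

{X, Z}, total 849.6

Evaluate every pair (each demand assigned to the nearer of the two):
  {X, Z}: total = 849.6
  {Z, W}: total = 989.8
  {X, Y}: total = 1008.7
  {X, W}: total = 1008.7
  {Y, Z}: total = 1262.2
  {Y, W}: total = 1329.9
Best pair: {X, Z} with total 849.6.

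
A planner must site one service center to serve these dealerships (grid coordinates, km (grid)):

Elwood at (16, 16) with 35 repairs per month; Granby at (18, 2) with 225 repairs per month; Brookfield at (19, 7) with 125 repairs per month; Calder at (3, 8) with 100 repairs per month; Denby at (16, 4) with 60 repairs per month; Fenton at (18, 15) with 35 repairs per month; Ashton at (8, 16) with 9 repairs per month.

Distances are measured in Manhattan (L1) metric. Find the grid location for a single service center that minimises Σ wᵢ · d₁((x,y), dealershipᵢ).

Manhattan distance separates: Σwᵢ(|x−xᵢ|+|y−yᵢ|) = Σwᵢ|x−xᵢ| + Σwᵢ|y−yᵢ|, so x and y are optimised independently as 1-D weighted medians.
Total weight W = 589; half = 294.5.
x-coordinate, sorted with cumulative weight:
  x=3 (Calder, w=100) cum 100
  x=8 (Ashton, w=9) cum 109
  x=16 (Elwood, w=35) cum 144
  x=16 (Denby, w=60) cum 204
  x=18 (Granby, w=225) cum 429  ← median
  x=18 (Fenton, w=35) cum 464
  x=19 (Brookfield, w=125) cum 589
⇒ x* = 18
y-coordinate, sorted with cumulative weight:
  y=2 (Granby, w=225) cum 225
  y=4 (Denby, w=60) cum 285
  y=7 (Brookfield, w=125) cum 410  ← median
  y=8 (Calder, w=100) cum 510
  y=15 (Fenton, w=35) cum 545
  y=16 (Elwood, w=35) cum 580
  y=16 (Ashton, w=9) cum 589
⇒ y* = 7

(18, 7)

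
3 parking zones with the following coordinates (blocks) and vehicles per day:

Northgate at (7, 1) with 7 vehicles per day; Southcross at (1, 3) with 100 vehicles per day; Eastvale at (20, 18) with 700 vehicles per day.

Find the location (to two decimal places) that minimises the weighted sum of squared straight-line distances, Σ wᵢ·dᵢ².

The minimiser of Σwᵢ‖p−pᵢ‖² is the weighted centroid p* = (Σwᵢpᵢ)/(Σwᵢ).
Σwᵢ = 807.
Σwᵢxᵢ = 7·7 + 100·1 + 700·20 = 14149.
Σwᵢyᵢ = 7·1 + 100·3 + 700·18 = 12907.
x* = 14149/807 = 17.53, y* = 12907/807 = 15.99.

(17.53, 15.99)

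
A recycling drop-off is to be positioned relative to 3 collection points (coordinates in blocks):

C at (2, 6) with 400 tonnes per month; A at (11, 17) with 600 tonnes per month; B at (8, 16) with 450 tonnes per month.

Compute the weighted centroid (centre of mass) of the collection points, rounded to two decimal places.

(7.59, 13.66)

The minimiser of Σwᵢ‖p−pᵢ‖² is the weighted centroid p* = (Σwᵢpᵢ)/(Σwᵢ).
Σwᵢ = 1450.
Σwᵢxᵢ = 400·2 + 600·11 + 450·8 = 11000.
Σwᵢyᵢ = 400·6 + 600·17 + 450·16 = 19800.
x* = 11000/1450 = 7.59, y* = 19800/1450 = 13.66.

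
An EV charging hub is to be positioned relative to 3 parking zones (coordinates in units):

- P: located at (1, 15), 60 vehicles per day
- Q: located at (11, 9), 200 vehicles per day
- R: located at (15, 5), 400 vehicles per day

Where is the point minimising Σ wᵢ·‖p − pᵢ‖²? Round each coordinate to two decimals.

(12.52, 7.12)

The minimiser of Σwᵢ‖p−pᵢ‖² is the weighted centroid p* = (Σwᵢpᵢ)/(Σwᵢ).
Σwᵢ = 660.
Σwᵢxᵢ = 60·1 + 200·11 + 400·15 = 8260.
Σwᵢyᵢ = 60·15 + 200·9 + 400·5 = 4700.
x* = 8260/660 = 12.52, y* = 4700/660 = 7.12.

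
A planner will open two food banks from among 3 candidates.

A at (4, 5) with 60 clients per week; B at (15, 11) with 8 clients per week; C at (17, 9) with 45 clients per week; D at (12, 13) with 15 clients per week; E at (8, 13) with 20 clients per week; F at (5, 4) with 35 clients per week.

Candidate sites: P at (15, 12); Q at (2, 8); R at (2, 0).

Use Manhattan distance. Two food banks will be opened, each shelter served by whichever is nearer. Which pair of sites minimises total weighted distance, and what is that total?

{P, Q}, total 998

Evaluate every pair (each demand assigned to the nearer of the two):
  {P, Q}: total = 998
  {P, R}: total = 1118
  {Q, R}: total = 1838
Best pair: {P, Q} with total 998.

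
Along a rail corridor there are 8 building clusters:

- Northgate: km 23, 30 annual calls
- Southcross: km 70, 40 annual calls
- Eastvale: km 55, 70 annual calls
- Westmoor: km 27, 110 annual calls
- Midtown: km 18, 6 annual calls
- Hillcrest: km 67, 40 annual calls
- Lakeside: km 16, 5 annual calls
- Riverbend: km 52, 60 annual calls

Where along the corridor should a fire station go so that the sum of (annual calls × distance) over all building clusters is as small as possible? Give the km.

For a sum of weighted absolute distances on a line, the optimum is the weighted median (not the mean). Total weight W = 361; half-weight = 180.5.
Sort by position and accumulate weight:
  km 16 (Lakeside, w=5) → cum 5
  km 18 (Midtown, w=6) → cum 11
  km 23 (Northgate, w=30) → cum 41
  km 27 (Westmoor, w=110) → cum 151
  km 52 (Riverbend, w=60) → cum 211  ≥ 180.5 → median here
  km 55 (Eastvale, w=70) → cum 281
  km 67 (Hillcrest, w=40) → cum 321
  km 70 (Southcross, w=40) → cum 361
Optimal location: km 52.

x = 52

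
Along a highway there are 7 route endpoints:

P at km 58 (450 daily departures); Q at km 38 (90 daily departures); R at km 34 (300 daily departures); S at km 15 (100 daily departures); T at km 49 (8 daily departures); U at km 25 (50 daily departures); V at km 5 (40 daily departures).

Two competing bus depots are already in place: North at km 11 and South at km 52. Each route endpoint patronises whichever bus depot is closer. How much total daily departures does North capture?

190

The indifferent point is the midpoint (11+52)/2 = 31.5; route endpoints left of it (closer to North at 11) go to North, those right go to South.
  V at 5 (w=40) → North
  S at 15 (w=100) → North
  U at 25 (w=50) → North
  R at 34 (w=300) → South
  Q at 38 (w=90) → South
  T at 49 (w=8) → South
  P at 58 (w=450) → South
North captures 190; South captures 848.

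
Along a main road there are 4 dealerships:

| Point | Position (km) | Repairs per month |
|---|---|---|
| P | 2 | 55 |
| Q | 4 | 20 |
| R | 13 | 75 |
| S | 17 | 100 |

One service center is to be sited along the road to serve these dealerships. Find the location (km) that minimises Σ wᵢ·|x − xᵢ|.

x = 13

For a sum of weighted absolute distances on a line, the optimum is the weighted median (not the mean). Total weight W = 250; half-weight = 125.
Sort by position and accumulate weight:
  km 2 (P, w=55) → cum 55
  km 4 (Q, w=20) → cum 75
  km 13 (R, w=75) → cum 150  ≥ 125 → median here
  km 17 (S, w=100) → cum 250
Optimal location: km 13.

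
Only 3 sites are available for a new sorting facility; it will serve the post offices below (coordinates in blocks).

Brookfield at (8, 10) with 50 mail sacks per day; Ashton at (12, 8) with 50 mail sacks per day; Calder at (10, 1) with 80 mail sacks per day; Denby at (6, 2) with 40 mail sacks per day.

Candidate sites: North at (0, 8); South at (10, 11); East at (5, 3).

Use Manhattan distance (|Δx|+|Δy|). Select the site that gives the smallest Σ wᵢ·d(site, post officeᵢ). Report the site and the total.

Total weighted distance at each candidate:
  North (0, 8): total = 2940
  South (10, 11): total = 1720
  East (5, 3): total = 1740
Minimum is at South with total 1720 blocks.

South, total 1720 blocks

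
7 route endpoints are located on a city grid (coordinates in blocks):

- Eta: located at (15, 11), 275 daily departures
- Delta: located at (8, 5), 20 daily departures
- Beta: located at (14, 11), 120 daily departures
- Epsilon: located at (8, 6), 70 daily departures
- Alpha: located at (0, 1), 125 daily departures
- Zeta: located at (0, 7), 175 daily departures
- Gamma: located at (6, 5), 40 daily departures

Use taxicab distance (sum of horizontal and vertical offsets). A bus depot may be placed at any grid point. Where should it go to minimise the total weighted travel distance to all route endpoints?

Manhattan distance separates: Σwᵢ(|x−xᵢ|+|y−yᵢ|) = Σwᵢ|x−xᵢ| + Σwᵢ|y−yᵢ|, so x and y are optimised independently as 1-D weighted medians.
Total weight W = 825; half = 412.5.
x-coordinate, sorted with cumulative weight:
  x=0 (Alpha, w=125) cum 125
  x=0 (Zeta, w=175) cum 300
  x=6 (Gamma, w=40) cum 340
  x=8 (Delta, w=20) cum 360
  x=8 (Epsilon, w=70) cum 430  ← median
  x=14 (Beta, w=120) cum 550
  x=15 (Eta, w=275) cum 825
⇒ x* = 8
y-coordinate, sorted with cumulative weight:
  y=1 (Alpha, w=125) cum 125
  y=5 (Delta, w=20) cum 145
  y=5 (Gamma, w=40) cum 185
  y=6 (Epsilon, w=70) cum 255
  y=7 (Zeta, w=175) cum 430  ← median
  y=11 (Eta, w=275) cum 705
  y=11 (Beta, w=120) cum 825
⇒ y* = 7

(8, 7)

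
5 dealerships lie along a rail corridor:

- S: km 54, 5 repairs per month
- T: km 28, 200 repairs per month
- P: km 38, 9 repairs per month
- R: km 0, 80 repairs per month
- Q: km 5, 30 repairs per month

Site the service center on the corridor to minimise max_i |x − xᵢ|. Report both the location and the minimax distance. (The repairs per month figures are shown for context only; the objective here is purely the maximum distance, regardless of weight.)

The 1-center on a line is the midpoint of the two extreme points: leftmost at 0, rightmost at 54.
Optimal location = (0 + 54)/2 = 27; maximum distance = (54 − 0)/2 = 27.

location 27, max distance 27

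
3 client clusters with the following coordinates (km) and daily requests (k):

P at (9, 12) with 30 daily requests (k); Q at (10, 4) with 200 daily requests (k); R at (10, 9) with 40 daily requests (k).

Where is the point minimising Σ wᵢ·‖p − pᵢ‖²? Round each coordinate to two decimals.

The minimiser of Σwᵢ‖p−pᵢ‖² is the weighted centroid p* = (Σwᵢpᵢ)/(Σwᵢ).
Σwᵢ = 270.
Σwᵢxᵢ = 30·9 + 200·10 + 40·10 = 2670.
Σwᵢyᵢ = 30·12 + 200·4 + 40·9 = 1520.
x* = 2670/270 = 9.89, y* = 1520/270 = 5.63.

(9.89, 5.63)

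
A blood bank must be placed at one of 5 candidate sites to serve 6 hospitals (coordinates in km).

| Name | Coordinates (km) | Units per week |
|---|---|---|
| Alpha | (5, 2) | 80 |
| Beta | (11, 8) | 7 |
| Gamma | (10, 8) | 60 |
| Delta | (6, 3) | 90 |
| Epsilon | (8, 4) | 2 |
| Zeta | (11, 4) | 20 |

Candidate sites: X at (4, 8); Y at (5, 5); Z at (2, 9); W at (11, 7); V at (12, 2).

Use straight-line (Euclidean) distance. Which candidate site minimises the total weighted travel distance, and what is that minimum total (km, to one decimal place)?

Y, total 966.0 km

Total weighted distance at each candidate:
  X (4, 8): total = 1552.8
  Y (5, 5): total = 966.0
  Z (2, 9): total = 2026.9
  W (11, 7): total = 1361.4
  V (12, 2): total = 1583.2
Minimum is at Y with total 966.0 km.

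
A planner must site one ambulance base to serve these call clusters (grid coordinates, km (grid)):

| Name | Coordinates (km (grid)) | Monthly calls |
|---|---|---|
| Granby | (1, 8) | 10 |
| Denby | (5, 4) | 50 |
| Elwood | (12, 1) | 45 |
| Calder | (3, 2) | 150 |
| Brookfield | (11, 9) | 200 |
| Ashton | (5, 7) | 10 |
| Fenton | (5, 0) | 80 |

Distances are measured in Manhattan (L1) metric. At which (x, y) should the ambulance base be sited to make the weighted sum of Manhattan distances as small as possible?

(5, 2)

Manhattan distance separates: Σwᵢ(|x−xᵢ|+|y−yᵢ|) = Σwᵢ|x−xᵢ| + Σwᵢ|y−yᵢ|, so x and y are optimised independently as 1-D weighted medians.
Total weight W = 545; half = 272.5.
x-coordinate, sorted with cumulative weight:
  x=1 (Granby, w=10) cum 10
  x=3 (Calder, w=150) cum 160
  x=5 (Denby, w=50) cum 210
  x=5 (Ashton, w=10) cum 220
  x=5 (Fenton, w=80) cum 300  ← median
  x=11 (Brookfield, w=200) cum 500
  x=12 (Elwood, w=45) cum 545
⇒ x* = 5
y-coordinate, sorted with cumulative weight:
  y=0 (Fenton, w=80) cum 80
  y=1 (Elwood, w=45) cum 125
  y=2 (Calder, w=150) cum 275  ← median
  y=4 (Denby, w=50) cum 325
  y=7 (Ashton, w=10) cum 335
  y=8 (Granby, w=10) cum 345
  y=9 (Brookfield, w=200) cum 545
⇒ y* = 2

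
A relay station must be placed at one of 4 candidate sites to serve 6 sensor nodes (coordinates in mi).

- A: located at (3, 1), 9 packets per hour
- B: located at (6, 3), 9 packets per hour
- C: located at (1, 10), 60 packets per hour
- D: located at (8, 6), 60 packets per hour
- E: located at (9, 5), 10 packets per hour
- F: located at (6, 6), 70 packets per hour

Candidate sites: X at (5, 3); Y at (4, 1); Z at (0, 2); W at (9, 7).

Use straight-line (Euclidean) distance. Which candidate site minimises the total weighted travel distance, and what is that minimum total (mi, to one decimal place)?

Total weighted distance at each candidate:
  X (5, 3): total = 1038.8
  Y (4, 1): total = 1428.8
  Z (0, 2): total = 1703.2
  W (9, 7): total = 960.2
Minimum is at W with total 960.2 mi.

W, total 960.2 mi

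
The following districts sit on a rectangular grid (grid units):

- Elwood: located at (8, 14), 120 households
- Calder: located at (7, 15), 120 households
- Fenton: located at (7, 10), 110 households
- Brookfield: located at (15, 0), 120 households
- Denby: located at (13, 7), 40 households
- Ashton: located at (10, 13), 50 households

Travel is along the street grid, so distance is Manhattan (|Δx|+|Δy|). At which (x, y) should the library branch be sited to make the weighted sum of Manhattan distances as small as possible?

(8, 13)

Manhattan distance separates: Σwᵢ(|x−xᵢ|+|y−yᵢ|) = Σwᵢ|x−xᵢ| + Σwᵢ|y−yᵢ|, so x and y are optimised independently as 1-D weighted medians.
Total weight W = 560; half = 280.
x-coordinate, sorted with cumulative weight:
  x=7 (Calder, w=120) cum 120
  x=7 (Fenton, w=110) cum 230
  x=8 (Elwood, w=120) cum 350  ← median
  x=10 (Ashton, w=50) cum 400
  x=13 (Denby, w=40) cum 440
  x=15 (Brookfield, w=120) cum 560
⇒ x* = 8
y-coordinate, sorted with cumulative weight:
  y=0 (Brookfield, w=120) cum 120
  y=7 (Denby, w=40) cum 160
  y=10 (Fenton, w=110) cum 270
  y=13 (Ashton, w=50) cum 320  ← median
  y=14 (Elwood, w=120) cum 440
  y=15 (Calder, w=120) cum 560
⇒ y* = 13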